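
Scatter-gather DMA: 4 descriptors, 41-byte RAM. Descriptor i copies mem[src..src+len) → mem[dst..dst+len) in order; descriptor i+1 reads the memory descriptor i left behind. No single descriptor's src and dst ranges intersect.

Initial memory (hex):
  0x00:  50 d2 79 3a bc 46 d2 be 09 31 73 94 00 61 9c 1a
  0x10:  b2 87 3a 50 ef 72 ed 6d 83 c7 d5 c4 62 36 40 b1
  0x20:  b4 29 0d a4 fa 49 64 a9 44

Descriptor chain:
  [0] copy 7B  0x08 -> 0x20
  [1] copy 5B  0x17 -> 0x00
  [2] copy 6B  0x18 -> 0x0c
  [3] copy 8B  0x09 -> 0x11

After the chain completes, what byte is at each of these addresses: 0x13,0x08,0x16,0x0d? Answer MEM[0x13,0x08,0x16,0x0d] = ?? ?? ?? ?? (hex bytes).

MEM[0x13,0x08,0x16,0x0d] = 94 09 d5 c7

#0 dst[0x20+7] := {0x09,0x31,0x73,0x94,0x00,0x61,0x9c}
#1 dst[0x00+5] := {0x6d,0x83,0xc7,0xd5,0xc4}
#2 dst[0x0c+6] := {0x83,0xc7,0xd5,0xc4,0x62,0x36}
#3 dst[0x11+8] := {0x31,0x73,0x94,0x83,0xc7,0xd5,0xc4,0x62}
query mem[0x13]=0x94, mem[0x08]=0x09, mem[0x16]=0xd5, mem[0x0d]=0xc7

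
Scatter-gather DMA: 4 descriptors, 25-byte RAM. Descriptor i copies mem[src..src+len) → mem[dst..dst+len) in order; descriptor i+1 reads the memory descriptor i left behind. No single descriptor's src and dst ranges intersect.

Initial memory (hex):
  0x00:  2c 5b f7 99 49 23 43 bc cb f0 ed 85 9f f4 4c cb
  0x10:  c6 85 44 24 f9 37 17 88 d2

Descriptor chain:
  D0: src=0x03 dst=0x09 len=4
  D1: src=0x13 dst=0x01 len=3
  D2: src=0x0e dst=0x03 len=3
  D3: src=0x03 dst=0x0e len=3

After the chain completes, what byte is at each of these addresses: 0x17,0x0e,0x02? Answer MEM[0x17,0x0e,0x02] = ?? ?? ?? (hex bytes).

D0: mem[0x09..0x0c] <- [99 49 23 43]
D1: mem[0x01..0x03] <- [24 f9 37]
D2: mem[0x03..0x05] <- [4c cb c6]
D3: mem[0x0e..0x10] <- [4c cb c6]
query mem[0x17]=0x88, mem[0x0e]=0x4c, mem[0x02]=0xf9

MEM[0x17,0x0e,0x02] = 88 4c f9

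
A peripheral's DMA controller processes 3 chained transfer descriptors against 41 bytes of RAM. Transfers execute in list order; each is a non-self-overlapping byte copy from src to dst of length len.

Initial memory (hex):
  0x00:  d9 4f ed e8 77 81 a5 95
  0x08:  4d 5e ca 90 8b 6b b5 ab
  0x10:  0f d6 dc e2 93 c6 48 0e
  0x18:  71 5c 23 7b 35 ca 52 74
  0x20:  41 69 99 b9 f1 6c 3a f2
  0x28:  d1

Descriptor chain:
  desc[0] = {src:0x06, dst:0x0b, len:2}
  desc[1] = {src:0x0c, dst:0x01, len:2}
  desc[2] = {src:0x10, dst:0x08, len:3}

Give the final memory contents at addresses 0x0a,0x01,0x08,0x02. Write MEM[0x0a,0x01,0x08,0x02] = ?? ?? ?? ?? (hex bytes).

MEM[0x0a,0x01,0x08,0x02] = dc 95 0f 6b

D0: mem[0x0b..0x0c] <- [a5 95]
D1: mem[0x01..0x02] <- [95 6b]
D2: mem[0x08..0x0a] <- [0f d6 dc]
query mem[0x0a]=0xdc, mem[0x01]=0x95, mem[0x08]=0x0f, mem[0x02]=0x6b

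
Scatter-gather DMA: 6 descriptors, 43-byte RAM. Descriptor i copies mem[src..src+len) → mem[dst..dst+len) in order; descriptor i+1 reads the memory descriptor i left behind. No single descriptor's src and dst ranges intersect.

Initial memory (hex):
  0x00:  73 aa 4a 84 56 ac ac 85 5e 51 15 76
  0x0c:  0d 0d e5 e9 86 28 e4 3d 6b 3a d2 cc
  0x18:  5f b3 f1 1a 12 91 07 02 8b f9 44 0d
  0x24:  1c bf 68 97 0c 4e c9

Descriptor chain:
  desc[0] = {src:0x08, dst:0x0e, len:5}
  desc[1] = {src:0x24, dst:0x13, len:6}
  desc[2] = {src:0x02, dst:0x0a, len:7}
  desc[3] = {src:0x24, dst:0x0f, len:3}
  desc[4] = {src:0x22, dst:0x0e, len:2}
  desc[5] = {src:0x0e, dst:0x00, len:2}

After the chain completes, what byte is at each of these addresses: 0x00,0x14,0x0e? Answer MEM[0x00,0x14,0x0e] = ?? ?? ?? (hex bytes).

MEM[0x00,0x14,0x0e] = 44 bf 44

D0: mem[0x0e..0x12] <- [5e 51 15 76 0d]
D1: mem[0x13..0x18] <- [1c bf 68 97 0c 4e]
D2: mem[0x0a..0x10] <- [4a 84 56 ac ac 85 5e]
D3: mem[0x0f..0x11] <- [1c bf 68]
D4: mem[0x0e..0x0f] <- [44 0d]
D5: mem[0x00..0x01] <- [44 0d]
query mem[0x00]=0x44, mem[0x14]=0xbf, mem[0x0e]=0x44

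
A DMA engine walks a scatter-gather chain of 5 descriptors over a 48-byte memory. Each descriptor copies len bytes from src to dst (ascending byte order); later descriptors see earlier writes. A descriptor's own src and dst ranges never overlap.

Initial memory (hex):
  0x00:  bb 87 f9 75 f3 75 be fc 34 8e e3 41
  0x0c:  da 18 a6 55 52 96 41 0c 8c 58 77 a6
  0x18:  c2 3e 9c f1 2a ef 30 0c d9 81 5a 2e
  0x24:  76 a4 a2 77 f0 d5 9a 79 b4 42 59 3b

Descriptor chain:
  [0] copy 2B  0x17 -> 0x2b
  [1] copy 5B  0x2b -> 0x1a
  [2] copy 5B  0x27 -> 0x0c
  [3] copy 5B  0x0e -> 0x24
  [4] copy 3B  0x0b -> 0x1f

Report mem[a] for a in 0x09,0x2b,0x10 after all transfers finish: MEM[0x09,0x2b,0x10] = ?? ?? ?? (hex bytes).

MEM[0x09,0x2b,0x10] = 8e a6 a6

#0 dst[0x2b+2] := {0xa6,0xc2}
#1 dst[0x1a+5] := {0xa6,0xc2,0x42,0x59,0x3b}
#2 dst[0x0c+5] := {0x77,0xf0,0xd5,0x9a,0xa6}
#3 dst[0x24+5] := {0xd5,0x9a,0xa6,0x96,0x41}
#4 dst[0x1f+3] := {0x41,0x77,0xf0}
query mem[0x09]=0x8e, mem[0x2b]=0xa6, mem[0x10]=0xa6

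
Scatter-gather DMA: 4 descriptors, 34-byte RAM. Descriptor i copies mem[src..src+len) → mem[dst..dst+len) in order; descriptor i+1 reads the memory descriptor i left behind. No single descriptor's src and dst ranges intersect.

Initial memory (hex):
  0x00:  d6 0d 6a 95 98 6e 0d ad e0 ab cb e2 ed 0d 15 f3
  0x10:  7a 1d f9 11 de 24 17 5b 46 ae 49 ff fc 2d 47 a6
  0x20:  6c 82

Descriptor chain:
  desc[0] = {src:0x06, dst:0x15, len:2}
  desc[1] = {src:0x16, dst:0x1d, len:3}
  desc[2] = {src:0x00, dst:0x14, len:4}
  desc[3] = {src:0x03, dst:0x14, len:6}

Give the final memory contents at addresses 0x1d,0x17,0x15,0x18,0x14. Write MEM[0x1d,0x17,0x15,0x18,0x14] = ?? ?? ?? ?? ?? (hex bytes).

MEM[0x1d,0x17,0x15,0x18,0x14] = ad 0d 98 ad 95

#0 dst[0x15+2] := {0x0d,0xad}
#1 dst[0x1d+3] := {0xad,0x5b,0x46}
#2 dst[0x14+4] := {0xd6,0x0d,0x6a,0x95}
#3 dst[0x14+6] := {0x95,0x98,0x6e,0x0d,0xad,0xe0}
query mem[0x1d]=0xad, mem[0x17]=0x0d, mem[0x15]=0x98, mem[0x18]=0xad, mem[0x14]=0x95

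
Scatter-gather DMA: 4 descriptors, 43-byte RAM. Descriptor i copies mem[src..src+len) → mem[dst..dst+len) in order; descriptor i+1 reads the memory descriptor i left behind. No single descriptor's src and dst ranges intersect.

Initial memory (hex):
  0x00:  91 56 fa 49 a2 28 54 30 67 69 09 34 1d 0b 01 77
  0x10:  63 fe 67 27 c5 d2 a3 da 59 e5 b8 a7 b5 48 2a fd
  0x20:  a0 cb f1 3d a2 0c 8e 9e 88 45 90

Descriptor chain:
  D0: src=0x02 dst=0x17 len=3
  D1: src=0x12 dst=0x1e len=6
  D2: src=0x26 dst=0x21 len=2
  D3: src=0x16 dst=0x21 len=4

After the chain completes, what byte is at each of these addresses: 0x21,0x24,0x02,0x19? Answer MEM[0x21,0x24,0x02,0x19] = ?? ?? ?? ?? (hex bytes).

  after D0: wrote 3B at 0x17 = fa49a2
  after D1: wrote 6B at 0x1e = 6727c5d2a3fa
  after D2: wrote 2B at 0x21 = 8e9e
  after D3: wrote 4B at 0x21 = a3fa49a2
query mem[0x21]=0xa3, mem[0x24]=0xa2, mem[0x02]=0xfa, mem[0x19]=0xa2

MEM[0x21,0x24,0x02,0x19] = a3 a2 fa a2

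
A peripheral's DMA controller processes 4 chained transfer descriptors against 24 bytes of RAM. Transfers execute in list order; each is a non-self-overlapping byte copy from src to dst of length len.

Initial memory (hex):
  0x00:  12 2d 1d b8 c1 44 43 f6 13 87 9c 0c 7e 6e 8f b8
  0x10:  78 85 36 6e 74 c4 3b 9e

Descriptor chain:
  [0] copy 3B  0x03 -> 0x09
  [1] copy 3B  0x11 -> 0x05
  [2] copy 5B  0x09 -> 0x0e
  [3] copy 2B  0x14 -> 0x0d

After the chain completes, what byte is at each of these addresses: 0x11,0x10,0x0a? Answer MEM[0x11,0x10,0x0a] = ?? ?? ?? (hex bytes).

MEM[0x11,0x10,0x0a] = 7e 44 c1

  after D0: wrote 3B at 0x09 = b8c144
  after D1: wrote 3B at 0x05 = 85366e
  after D2: wrote 5B at 0x0e = b8c1447e6e
  after D3: wrote 2B at 0x0d = 74c4
query mem[0x11]=0x7e, mem[0x10]=0x44, mem[0x0a]=0xc1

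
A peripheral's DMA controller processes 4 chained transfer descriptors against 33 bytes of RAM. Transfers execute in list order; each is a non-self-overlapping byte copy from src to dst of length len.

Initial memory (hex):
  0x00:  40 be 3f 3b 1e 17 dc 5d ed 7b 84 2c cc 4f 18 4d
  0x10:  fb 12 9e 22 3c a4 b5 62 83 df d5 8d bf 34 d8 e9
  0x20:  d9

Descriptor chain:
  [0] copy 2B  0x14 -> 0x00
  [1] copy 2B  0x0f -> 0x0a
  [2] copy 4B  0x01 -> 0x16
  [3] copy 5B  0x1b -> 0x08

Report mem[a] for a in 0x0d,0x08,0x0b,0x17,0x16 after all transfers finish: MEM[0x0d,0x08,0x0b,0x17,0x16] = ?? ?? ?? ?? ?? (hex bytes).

  after D0: wrote 2B at 0x00 = 3ca4
  after D1: wrote 2B at 0x0a = 4dfb
  after D2: wrote 4B at 0x16 = a43f3b1e
  after D3: wrote 5B at 0x08 = 8dbf34d8e9
query mem[0x0d]=0x4f, mem[0x08]=0x8d, mem[0x0b]=0xd8, mem[0x17]=0x3f, mem[0x16]=0xa4

MEM[0x0d,0x08,0x0b,0x17,0x16] = 4f 8d d8 3f a4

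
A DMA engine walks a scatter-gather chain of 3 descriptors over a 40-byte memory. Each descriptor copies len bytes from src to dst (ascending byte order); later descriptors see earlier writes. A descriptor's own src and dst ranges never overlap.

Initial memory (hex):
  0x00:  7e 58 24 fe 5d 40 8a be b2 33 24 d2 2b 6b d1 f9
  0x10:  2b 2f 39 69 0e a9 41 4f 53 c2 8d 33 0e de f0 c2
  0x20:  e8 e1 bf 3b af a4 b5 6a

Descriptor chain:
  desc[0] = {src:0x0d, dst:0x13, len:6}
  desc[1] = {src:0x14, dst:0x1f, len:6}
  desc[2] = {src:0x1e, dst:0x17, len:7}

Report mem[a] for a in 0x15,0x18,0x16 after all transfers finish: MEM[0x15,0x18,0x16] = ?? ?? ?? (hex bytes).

MEM[0x15,0x18,0x16] = f9 d1 2b

  after D0: wrote 6B at 0x13 = 6bd1f92b2f39
  after D1: wrote 6B at 0x1f = d1f92b2f39c2
  after D2: wrote 7B at 0x17 = f0d1f92b2f39c2
query mem[0x15]=0xf9, mem[0x18]=0xd1, mem[0x16]=0x2b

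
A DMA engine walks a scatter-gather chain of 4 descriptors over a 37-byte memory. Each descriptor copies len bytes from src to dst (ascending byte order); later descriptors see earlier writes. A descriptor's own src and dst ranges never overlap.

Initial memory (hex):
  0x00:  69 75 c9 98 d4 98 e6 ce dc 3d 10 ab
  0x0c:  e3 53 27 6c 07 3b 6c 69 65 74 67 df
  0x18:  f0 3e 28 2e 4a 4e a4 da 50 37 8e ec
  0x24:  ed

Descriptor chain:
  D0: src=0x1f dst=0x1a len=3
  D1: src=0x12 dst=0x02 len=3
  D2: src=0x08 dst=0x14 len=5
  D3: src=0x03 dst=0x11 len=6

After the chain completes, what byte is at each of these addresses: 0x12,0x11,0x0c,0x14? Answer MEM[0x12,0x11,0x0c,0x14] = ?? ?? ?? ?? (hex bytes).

D0: mem[0x1a..0x1c] <- [da 50 37]
D1: mem[0x02..0x04] <- [6c 69 65]
D2: mem[0x14..0x18] <- [dc 3d 10 ab e3]
D3: mem[0x11..0x16] <- [69 65 98 e6 ce dc]
query mem[0x12]=0x65, mem[0x11]=0x69, mem[0x0c]=0xe3, mem[0x14]=0xe6

MEM[0x12,0x11,0x0c,0x14] = 65 69 e3 e6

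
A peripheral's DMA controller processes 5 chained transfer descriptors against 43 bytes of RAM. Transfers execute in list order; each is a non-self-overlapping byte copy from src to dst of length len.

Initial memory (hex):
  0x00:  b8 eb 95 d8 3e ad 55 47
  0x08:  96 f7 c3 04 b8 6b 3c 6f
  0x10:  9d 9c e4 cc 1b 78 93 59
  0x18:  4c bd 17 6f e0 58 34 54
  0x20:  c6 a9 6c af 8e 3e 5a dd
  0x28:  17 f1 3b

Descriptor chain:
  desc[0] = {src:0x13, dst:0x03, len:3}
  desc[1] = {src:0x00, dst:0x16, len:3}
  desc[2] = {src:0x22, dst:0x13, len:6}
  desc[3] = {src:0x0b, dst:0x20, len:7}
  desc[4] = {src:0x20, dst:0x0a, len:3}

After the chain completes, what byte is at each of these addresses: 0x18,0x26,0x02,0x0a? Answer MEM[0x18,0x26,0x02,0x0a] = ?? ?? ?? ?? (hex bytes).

D0: mem[0x03..0x05] <- [cc 1b 78]
D1: mem[0x16..0x18] <- [b8 eb 95]
D2: mem[0x13..0x18] <- [6c af 8e 3e 5a dd]
D3: mem[0x20..0x26] <- [04 b8 6b 3c 6f 9d 9c]
D4: mem[0x0a..0x0c] <- [04 b8 6b]
query mem[0x18]=0xdd, mem[0x26]=0x9c, mem[0x02]=0x95, mem[0x0a]=0x04

MEM[0x18,0x26,0x02,0x0a] = dd 9c 95 04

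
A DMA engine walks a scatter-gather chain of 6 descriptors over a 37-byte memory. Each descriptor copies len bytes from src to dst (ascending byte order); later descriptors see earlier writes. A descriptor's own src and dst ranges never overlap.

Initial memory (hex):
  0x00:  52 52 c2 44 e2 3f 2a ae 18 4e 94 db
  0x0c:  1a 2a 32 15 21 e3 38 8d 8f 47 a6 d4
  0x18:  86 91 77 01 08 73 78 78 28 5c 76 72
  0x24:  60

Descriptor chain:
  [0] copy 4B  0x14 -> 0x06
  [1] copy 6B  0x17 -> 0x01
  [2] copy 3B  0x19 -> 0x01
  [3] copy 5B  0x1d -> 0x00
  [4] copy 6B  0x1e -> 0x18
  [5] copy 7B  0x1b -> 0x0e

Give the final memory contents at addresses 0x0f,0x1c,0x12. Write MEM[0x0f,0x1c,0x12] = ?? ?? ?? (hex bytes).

MEM[0x0f,0x1c,0x12] = 76 76 78

  after D0: wrote 4B at 0x06 = 8f47a6d4
  after D1: wrote 6B at 0x01 = d48691770108
  after D2: wrote 3B at 0x01 = 917701
  after D3: wrote 5B at 0x00 = 737878285c
  after D4: wrote 6B at 0x18 = 7878285c7672
  after D5: wrote 7B at 0x0e = 5c76727878285c
query mem[0x0f]=0x76, mem[0x1c]=0x76, mem[0x12]=0x78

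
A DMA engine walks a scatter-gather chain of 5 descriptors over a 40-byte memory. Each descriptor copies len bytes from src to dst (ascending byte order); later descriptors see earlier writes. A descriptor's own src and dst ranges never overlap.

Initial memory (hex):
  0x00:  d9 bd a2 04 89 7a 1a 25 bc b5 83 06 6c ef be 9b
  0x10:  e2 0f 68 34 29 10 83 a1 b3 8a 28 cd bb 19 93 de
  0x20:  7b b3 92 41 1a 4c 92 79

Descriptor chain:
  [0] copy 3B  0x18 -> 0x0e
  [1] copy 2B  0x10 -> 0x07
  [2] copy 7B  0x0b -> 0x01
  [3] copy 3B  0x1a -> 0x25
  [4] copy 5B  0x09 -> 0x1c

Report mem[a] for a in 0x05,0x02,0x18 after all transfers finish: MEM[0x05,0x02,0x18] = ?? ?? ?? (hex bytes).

MEM[0x05,0x02,0x18] = 8a 6c b3

D0: mem[0x0e..0x10] <- [b3 8a 28]
D1: mem[0x07..0x08] <- [28 0f]
D2: mem[0x01..0x07] <- [06 6c ef b3 8a 28 0f]
D3: mem[0x25..0x27] <- [28 cd bb]
D4: mem[0x1c..0x20] <- [b5 83 06 6c ef]
query mem[0x05]=0x8a, mem[0x02]=0x6c, mem[0x18]=0xb3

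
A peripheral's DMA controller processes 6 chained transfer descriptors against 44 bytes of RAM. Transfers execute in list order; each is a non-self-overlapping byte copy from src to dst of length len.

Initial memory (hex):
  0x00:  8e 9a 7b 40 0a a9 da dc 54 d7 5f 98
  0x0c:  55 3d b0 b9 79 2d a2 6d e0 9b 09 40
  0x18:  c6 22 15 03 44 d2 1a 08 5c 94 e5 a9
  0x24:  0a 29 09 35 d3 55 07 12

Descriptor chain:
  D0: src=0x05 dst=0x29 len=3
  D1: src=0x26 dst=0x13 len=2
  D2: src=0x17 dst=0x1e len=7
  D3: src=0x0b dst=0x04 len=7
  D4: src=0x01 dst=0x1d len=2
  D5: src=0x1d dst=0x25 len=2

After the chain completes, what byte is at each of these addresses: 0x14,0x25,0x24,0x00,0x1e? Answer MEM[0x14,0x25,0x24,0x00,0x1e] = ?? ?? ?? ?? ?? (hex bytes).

MEM[0x14,0x25,0x24,0x00,0x1e] = 35 9a d2 8e 7b

D0: mem[0x29..0x2b] <- [a9 da dc]
D1: mem[0x13..0x14] <- [09 35]
D2: mem[0x1e..0x24] <- [40 c6 22 15 03 44 d2]
D3: mem[0x04..0x0a] <- [98 55 3d b0 b9 79 2d]
D4: mem[0x1d..0x1e] <- [9a 7b]
D5: mem[0x25..0x26] <- [9a 7b]
query mem[0x14]=0x35, mem[0x25]=0x9a, mem[0x24]=0xd2, mem[0x00]=0x8e, mem[0x1e]=0x7b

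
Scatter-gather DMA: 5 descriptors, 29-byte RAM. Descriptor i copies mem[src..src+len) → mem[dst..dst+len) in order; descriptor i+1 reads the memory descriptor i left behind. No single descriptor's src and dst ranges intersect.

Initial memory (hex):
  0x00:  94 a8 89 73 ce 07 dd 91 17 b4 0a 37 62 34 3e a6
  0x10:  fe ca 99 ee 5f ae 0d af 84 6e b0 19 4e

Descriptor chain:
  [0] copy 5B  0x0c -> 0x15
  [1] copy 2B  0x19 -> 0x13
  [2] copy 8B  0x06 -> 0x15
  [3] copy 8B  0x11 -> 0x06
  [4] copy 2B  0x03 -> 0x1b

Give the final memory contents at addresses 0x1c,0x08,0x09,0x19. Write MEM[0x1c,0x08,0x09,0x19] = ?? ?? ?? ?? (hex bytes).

#0 dst[0x15+5] := {0x62,0x34,0x3e,0xa6,0xfe}
#1 dst[0x13+2] := {0xfe,0xb0}
#2 dst[0x15+8] := {0xdd,0x91,0x17,0xb4,0x0a,0x37,0x62,0x34}
#3 dst[0x06+8] := {0xca,0x99,0xfe,0xb0,0xdd,0x91,0x17,0xb4}
#4 dst[0x1b+2] := {0x73,0xce}
query mem[0x1c]=0xce, mem[0x08]=0xfe, mem[0x09]=0xb0, mem[0x19]=0x0a

MEM[0x1c,0x08,0x09,0x19] = ce fe b0 0a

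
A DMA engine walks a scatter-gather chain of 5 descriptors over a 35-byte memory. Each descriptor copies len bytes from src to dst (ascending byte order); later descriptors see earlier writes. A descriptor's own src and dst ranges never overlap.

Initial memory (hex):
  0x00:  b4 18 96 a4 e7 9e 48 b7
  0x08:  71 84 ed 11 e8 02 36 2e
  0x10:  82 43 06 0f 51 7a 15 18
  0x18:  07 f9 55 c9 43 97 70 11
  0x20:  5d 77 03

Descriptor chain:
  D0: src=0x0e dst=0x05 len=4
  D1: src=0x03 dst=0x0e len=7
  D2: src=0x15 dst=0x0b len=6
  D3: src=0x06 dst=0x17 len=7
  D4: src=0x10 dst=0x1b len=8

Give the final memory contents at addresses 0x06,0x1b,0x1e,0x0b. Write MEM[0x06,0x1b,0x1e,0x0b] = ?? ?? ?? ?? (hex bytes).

D0: mem[0x05..0x08] <- [36 2e 82 43]
D1: mem[0x0e..0x14] <- [a4 e7 36 2e 82 43 84]
D2: mem[0x0b..0x10] <- [7a 15 18 07 f9 55]
D3: mem[0x17..0x1d] <- [2e 82 43 84 ed 7a 15]
D4: mem[0x1b..0x22] <- [55 2e 82 43 84 7a 15 2e]
query mem[0x06]=0x2e, mem[0x1b]=0x55, mem[0x1e]=0x43, mem[0x0b]=0x7a

MEM[0x06,0x1b,0x1e,0x0b] = 2e 55 43 7a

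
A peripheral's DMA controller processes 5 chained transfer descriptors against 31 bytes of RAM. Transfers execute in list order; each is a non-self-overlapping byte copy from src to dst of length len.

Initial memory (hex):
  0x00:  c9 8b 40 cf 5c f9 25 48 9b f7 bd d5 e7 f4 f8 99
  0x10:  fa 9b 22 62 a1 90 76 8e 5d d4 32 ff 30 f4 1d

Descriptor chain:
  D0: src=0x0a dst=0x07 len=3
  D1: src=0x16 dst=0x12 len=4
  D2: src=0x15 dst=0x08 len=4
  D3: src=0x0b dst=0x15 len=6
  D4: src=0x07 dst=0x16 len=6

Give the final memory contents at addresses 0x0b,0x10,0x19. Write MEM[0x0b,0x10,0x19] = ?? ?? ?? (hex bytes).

MEM[0x0b,0x10,0x19] = 5d fa 8e

D0: mem[0x07..0x09] <- [bd d5 e7]
D1: mem[0x12..0x15] <- [76 8e 5d d4]
D2: mem[0x08..0x0b] <- [d4 76 8e 5d]
D3: mem[0x15..0x1a] <- [5d e7 f4 f8 99 fa]
D4: mem[0x16..0x1b] <- [bd d4 76 8e 5d e7]
query mem[0x0b]=0x5d, mem[0x10]=0xfa, mem[0x19]=0x8e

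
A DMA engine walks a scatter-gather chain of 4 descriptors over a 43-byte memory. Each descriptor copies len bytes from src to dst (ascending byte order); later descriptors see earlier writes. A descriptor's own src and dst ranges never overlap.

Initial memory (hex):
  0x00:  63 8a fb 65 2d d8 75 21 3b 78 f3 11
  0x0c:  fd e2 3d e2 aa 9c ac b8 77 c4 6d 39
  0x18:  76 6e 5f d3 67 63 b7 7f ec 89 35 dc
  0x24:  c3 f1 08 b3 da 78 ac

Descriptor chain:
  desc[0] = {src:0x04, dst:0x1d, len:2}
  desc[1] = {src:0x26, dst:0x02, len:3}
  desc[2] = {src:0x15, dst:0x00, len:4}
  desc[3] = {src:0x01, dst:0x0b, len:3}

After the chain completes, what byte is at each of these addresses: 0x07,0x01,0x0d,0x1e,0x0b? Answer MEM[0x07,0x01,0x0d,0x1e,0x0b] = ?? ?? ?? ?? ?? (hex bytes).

MEM[0x07,0x01,0x0d,0x1e,0x0b] = 21 6d 76 d8 6d

D0: mem[0x1d..0x1e] <- [2d d8]
D1: mem[0x02..0x04] <- [08 b3 da]
D2: mem[0x00..0x03] <- [c4 6d 39 76]
D3: mem[0x0b..0x0d] <- [6d 39 76]
query mem[0x07]=0x21, mem[0x01]=0x6d, mem[0x0d]=0x76, mem[0x1e]=0xd8, mem[0x0b]=0x6d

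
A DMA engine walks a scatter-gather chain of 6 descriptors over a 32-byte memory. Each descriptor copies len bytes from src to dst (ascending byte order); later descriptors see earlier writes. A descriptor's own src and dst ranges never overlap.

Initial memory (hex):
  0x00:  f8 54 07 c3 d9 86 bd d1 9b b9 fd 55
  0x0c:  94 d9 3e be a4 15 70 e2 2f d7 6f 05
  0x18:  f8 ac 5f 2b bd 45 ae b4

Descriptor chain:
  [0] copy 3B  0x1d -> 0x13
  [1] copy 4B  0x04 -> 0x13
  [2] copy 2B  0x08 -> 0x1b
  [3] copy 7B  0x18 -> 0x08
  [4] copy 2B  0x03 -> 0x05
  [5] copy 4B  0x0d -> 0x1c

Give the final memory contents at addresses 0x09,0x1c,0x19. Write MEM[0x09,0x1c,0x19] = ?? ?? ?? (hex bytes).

MEM[0x09,0x1c,0x19] = ac 45 ac

[0] 0x1d->0x13 len=3 : 45 ae b4
[1] 0x04->0x13 len=4 : d9 86 bd d1
[2] 0x08->0x1b len=2 : 9b b9
[3] 0x18->0x08 len=7 : f8 ac 5f 9b b9 45 ae
[4] 0x03->0x05 len=2 : c3 d9
[5] 0x0d->0x1c len=4 : 45 ae be a4
query mem[0x09]=0xac, mem[0x1c]=0x45, mem[0x19]=0xac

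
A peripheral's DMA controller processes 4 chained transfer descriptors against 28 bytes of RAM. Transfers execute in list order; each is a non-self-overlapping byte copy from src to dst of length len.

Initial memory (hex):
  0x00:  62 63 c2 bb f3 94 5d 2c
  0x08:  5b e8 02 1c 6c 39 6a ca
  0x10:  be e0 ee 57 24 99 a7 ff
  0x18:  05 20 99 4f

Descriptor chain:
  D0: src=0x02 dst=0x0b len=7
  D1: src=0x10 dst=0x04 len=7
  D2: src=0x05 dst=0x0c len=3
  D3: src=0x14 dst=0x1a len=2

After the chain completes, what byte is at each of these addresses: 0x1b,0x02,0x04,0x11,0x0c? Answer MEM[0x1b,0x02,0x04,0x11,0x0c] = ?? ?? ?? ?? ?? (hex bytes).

#0 dst[0x0b+7] := {0xc2,0xbb,0xf3,0x94,0x5d,0x2c,0x5b}
#1 dst[0x04+7] := {0x2c,0x5b,0xee,0x57,0x24,0x99,0xa7}
#2 dst[0x0c+3] := {0x5b,0xee,0x57}
#3 dst[0x1a+2] := {0x24,0x99}
query mem[0x1b]=0x99, mem[0x02]=0xc2, mem[0x04]=0x2c, mem[0x11]=0x5b, mem[0x0c]=0x5b

MEM[0x1b,0x02,0x04,0x11,0x0c] = 99 c2 2c 5b 5b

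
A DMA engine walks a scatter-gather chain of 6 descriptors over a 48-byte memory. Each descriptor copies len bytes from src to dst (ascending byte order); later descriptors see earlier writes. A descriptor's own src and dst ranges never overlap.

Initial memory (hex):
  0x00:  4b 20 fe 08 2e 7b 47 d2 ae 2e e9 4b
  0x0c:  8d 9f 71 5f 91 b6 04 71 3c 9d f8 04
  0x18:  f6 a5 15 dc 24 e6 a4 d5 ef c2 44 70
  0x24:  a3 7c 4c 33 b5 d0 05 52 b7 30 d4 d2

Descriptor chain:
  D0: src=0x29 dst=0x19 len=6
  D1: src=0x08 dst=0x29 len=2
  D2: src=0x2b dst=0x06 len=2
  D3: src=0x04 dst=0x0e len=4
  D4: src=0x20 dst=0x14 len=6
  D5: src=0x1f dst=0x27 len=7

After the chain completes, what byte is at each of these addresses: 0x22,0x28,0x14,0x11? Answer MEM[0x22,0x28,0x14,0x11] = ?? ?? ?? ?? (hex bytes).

MEM[0x22,0x28,0x14,0x11] = 44 ef ef b7

  after D0: wrote 6B at 0x19 = d00552b730d4
  after D1: wrote 2B at 0x29 = ae2e
  after D2: wrote 2B at 0x06 = 52b7
  after D3: wrote 4B at 0x0e = 2e7b52b7
  after D4: wrote 6B at 0x14 = efc24470a37c
  after D5: wrote 7B at 0x27 = d5efc24470a37c
query mem[0x22]=0x44, mem[0x28]=0xef, mem[0x14]=0xef, mem[0x11]=0xb7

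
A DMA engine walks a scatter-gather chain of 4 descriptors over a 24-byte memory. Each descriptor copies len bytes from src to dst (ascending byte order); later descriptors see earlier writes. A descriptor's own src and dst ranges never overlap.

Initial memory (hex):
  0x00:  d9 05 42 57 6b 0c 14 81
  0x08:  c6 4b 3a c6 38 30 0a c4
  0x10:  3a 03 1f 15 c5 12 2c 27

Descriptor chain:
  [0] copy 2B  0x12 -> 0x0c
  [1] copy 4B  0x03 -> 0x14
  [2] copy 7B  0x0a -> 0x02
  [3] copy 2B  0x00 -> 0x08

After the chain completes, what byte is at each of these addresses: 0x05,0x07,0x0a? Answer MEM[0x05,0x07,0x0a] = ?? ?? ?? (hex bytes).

MEM[0x05,0x07,0x0a] = 15 c4 3a

D0: mem[0x0c..0x0d] <- [1f 15]
D1: mem[0x14..0x17] <- [57 6b 0c 14]
D2: mem[0x02..0x08] <- [3a c6 1f 15 0a c4 3a]
D3: mem[0x08..0x09] <- [d9 05]
query mem[0x05]=0x15, mem[0x07]=0xc4, mem[0x0a]=0x3a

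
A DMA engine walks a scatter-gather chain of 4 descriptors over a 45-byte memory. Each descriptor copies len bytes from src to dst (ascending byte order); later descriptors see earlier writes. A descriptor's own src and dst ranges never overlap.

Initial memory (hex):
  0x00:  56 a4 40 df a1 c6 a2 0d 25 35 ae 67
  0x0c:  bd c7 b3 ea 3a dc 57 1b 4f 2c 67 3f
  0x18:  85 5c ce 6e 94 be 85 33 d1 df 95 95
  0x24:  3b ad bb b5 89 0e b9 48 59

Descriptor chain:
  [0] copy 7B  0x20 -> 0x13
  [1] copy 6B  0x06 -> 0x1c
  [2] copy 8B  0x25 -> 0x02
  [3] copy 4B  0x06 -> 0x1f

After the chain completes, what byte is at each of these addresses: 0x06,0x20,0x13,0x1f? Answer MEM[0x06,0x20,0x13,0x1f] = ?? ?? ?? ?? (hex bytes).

#0 dst[0x13+7] := {0xd1,0xdf,0x95,0x95,0x3b,0xad,0xbb}
#1 dst[0x1c+6] := {0xa2,0x0d,0x25,0x35,0xae,0x67}
#2 dst[0x02+8] := {0xad,0xbb,0xb5,0x89,0x0e,0xb9,0x48,0x59}
#3 dst[0x1f+4] := {0x0e,0xb9,0x48,0x59}
query mem[0x06]=0x0e, mem[0x20]=0xb9, mem[0x13]=0xd1, mem[0x1f]=0x0e

MEM[0x06,0x20,0x13,0x1f] = 0e b9 d1 0e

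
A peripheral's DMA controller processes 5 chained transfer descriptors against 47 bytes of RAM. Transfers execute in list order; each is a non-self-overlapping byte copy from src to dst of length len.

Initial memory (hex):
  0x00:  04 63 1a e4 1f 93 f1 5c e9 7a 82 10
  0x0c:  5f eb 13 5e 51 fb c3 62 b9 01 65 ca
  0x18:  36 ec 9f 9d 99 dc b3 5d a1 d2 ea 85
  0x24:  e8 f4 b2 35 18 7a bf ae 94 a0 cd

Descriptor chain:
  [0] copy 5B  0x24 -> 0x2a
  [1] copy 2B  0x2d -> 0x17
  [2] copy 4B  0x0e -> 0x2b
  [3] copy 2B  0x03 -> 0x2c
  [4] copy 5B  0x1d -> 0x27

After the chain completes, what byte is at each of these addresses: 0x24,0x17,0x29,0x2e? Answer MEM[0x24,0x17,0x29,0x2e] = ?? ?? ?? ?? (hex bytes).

  after D0: wrote 5B at 0x2a = e8f4b23518
  after D1: wrote 2B at 0x17 = 3518
  after D2: wrote 4B at 0x2b = 135e51fb
  after D3: wrote 2B at 0x2c = e41f
  after D4: wrote 5B at 0x27 = dcb35da1d2
query mem[0x24]=0xe8, mem[0x17]=0x35, mem[0x29]=0x5d, mem[0x2e]=0xfb

MEM[0x24,0x17,0x29,0x2e] = e8 35 5d fb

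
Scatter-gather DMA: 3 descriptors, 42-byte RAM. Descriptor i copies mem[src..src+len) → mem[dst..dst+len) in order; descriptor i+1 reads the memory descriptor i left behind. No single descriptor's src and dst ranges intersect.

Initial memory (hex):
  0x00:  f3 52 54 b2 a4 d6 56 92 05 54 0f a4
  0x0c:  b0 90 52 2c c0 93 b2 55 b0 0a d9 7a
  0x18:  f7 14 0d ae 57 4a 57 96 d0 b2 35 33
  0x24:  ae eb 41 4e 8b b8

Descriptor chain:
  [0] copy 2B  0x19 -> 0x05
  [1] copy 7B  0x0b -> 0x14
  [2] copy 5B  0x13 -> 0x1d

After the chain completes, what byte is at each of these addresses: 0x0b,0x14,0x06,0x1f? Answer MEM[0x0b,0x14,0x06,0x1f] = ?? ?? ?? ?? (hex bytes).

#0 dst[0x05+2] := {0x14,0x0d}
#1 dst[0x14+7] := {0xa4,0xb0,0x90,0x52,0x2c,0xc0,0x93}
#2 dst[0x1d+5] := {0x55,0xa4,0xb0,0x90,0x52}
query mem[0x0b]=0xa4, mem[0x14]=0xa4, mem[0x06]=0x0d, mem[0x1f]=0xb0

MEM[0x0b,0x14,0x06,0x1f] = a4 a4 0d b0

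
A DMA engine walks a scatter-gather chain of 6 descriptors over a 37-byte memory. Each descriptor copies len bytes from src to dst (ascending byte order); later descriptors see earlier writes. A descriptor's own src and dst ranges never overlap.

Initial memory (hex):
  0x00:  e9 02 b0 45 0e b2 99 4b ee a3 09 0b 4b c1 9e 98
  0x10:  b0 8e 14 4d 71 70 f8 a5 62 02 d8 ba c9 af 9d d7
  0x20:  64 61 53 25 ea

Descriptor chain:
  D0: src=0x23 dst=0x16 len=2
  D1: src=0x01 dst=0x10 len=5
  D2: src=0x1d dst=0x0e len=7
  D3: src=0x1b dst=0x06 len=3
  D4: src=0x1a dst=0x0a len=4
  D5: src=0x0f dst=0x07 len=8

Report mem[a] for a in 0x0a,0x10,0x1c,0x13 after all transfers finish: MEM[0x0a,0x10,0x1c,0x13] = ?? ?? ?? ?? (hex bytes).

[0] 0x23->0x16 len=2 : 25 ea
[1] 0x01->0x10 len=5 : 02 b0 45 0e b2
[2] 0x1d->0x0e len=7 : af 9d d7 64 61 53 25
[3] 0x1b->0x06 len=3 : ba c9 af
[4] 0x1a->0x0a len=4 : d8 ba c9 af
[5] 0x0f->0x07 len=8 : 9d d7 64 61 53 25 70 25
query mem[0x0a]=0x61, mem[0x10]=0xd7, mem[0x1c]=0xc9, mem[0x13]=0x53

MEM[0x0a,0x10,0x1c,0x13] = 61 d7 c9 53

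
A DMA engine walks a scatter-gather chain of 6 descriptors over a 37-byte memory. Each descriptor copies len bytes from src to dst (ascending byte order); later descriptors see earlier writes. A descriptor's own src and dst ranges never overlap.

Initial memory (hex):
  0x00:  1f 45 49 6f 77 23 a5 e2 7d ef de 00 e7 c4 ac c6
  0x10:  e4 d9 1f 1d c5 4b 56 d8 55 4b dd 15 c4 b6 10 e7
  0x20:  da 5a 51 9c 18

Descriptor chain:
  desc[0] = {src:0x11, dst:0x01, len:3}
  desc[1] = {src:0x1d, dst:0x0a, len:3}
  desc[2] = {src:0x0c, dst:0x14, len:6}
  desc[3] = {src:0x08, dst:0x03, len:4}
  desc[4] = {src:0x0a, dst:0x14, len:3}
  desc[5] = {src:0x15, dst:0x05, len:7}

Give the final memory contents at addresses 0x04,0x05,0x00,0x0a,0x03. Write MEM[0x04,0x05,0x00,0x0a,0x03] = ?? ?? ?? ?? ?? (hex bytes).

MEM[0x04,0x05,0x00,0x0a,0x03] = ef 10 1f dd 7d

  after D0: wrote 3B at 0x01 = d91f1d
  after D1: wrote 3B at 0x0a = b610e7
  after D2: wrote 6B at 0x14 = e7c4acc6e4d9
  after D3: wrote 4B at 0x03 = 7defb610
  after D4: wrote 3B at 0x14 = b610e7
  after D5: wrote 7B at 0x05 = 10e7c6e4d9dd15
query mem[0x04]=0xef, mem[0x05]=0x10, mem[0x00]=0x1f, mem[0x0a]=0xdd, mem[0x03]=0x7d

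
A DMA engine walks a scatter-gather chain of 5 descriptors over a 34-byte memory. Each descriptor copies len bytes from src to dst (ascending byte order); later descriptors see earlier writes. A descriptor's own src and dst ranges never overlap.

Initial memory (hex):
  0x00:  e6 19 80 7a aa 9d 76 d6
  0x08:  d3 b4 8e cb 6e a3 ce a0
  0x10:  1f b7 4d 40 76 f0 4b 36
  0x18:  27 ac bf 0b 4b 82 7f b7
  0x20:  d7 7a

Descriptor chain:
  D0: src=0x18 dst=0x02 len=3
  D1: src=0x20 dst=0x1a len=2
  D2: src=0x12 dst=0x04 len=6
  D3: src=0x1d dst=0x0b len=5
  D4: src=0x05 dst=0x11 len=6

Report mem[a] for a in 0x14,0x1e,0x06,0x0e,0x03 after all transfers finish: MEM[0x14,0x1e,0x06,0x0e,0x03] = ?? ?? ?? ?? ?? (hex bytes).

MEM[0x14,0x1e,0x06,0x0e,0x03] = 4b 7f 76 d7 ac

D0: mem[0x02..0x04] <- [27 ac bf]
D1: mem[0x1a..0x1b] <- [d7 7a]
D2: mem[0x04..0x09] <- [4d 40 76 f0 4b 36]
D3: mem[0x0b..0x0f] <- [82 7f b7 d7 7a]
D4: mem[0x11..0x16] <- [40 76 f0 4b 36 8e]
query mem[0x14]=0x4b, mem[0x1e]=0x7f, mem[0x06]=0x76, mem[0x0e]=0xd7, mem[0x03]=0xac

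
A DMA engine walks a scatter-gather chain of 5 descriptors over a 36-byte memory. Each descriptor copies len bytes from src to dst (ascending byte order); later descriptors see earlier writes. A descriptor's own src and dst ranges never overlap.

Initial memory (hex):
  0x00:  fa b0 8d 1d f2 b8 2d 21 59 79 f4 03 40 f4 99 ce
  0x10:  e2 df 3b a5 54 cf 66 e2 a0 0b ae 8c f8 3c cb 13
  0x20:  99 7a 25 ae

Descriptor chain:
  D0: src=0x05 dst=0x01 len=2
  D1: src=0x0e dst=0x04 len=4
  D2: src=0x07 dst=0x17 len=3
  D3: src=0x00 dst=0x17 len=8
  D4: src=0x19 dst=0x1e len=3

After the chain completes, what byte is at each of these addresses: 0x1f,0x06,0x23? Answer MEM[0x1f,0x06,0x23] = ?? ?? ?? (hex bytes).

[0] 0x05->0x01 len=2 : b8 2d
[1] 0x0e->0x04 len=4 : 99 ce e2 df
[2] 0x07->0x17 len=3 : df 59 79
[3] 0x00->0x17 len=8 : fa b8 2d 1d 99 ce e2 df
[4] 0x19->0x1e len=3 : 2d 1d 99
query mem[0x1f]=0x1d, mem[0x06]=0xe2, mem[0x23]=0xae

MEM[0x1f,0x06,0x23] = 1d e2 ae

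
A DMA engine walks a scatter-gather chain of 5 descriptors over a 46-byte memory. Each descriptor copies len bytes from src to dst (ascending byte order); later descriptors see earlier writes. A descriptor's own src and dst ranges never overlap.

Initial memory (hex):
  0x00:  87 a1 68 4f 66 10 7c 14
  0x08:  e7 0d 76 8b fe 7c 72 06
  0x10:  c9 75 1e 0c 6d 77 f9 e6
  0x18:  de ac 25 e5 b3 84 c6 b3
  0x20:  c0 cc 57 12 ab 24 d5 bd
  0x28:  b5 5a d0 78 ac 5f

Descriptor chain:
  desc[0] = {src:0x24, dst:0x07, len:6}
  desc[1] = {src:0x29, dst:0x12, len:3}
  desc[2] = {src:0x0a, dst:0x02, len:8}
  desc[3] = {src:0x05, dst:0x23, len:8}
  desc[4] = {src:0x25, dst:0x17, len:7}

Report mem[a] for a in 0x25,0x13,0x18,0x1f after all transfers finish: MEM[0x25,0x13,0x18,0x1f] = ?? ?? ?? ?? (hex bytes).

#0 dst[0x07+6] := {0xab,0x24,0xd5,0xbd,0xb5,0x5a}
#1 dst[0x12+3] := {0x5a,0xd0,0x78}
#2 dst[0x02+8] := {0xbd,0xb5,0x5a,0x7c,0x72,0x06,0xc9,0x75}
#3 dst[0x23+8] := {0x7c,0x72,0x06,0xc9,0x75,0xbd,0xb5,0x5a}
#4 dst[0x17+7] := {0x06,0xc9,0x75,0xbd,0xb5,0x5a,0x78}
query mem[0x25]=0x06, mem[0x13]=0xd0, mem[0x18]=0xc9, mem[0x1f]=0xb3

MEM[0x25,0x13,0x18,0x1f] = 06 d0 c9 b3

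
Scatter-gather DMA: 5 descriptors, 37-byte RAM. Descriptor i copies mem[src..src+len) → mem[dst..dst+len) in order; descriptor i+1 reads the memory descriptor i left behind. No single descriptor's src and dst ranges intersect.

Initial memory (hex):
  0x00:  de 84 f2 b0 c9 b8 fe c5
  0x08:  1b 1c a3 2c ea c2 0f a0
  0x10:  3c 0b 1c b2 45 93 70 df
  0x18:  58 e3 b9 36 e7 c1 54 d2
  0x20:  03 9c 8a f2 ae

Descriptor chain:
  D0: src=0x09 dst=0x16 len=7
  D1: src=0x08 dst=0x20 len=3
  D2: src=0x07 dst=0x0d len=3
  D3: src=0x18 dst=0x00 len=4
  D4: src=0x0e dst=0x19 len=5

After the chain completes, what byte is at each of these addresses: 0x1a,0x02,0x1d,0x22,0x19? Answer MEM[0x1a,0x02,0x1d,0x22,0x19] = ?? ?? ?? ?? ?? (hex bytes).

MEM[0x1a,0x02,0x1d,0x22,0x19] = 1c c2 1c a3 1b

[0] 0x09->0x16 len=7 : 1c a3 2c ea c2 0f a0
[1] 0x08->0x20 len=3 : 1b 1c a3
[2] 0x07->0x0d len=3 : c5 1b 1c
[3] 0x18->0x00 len=4 : 2c ea c2 0f
[4] 0x0e->0x19 len=5 : 1b 1c 3c 0b 1c
query mem[0x1a]=0x1c, mem[0x02]=0xc2, mem[0x1d]=0x1c, mem[0x22]=0xa3, mem[0x19]=0x1b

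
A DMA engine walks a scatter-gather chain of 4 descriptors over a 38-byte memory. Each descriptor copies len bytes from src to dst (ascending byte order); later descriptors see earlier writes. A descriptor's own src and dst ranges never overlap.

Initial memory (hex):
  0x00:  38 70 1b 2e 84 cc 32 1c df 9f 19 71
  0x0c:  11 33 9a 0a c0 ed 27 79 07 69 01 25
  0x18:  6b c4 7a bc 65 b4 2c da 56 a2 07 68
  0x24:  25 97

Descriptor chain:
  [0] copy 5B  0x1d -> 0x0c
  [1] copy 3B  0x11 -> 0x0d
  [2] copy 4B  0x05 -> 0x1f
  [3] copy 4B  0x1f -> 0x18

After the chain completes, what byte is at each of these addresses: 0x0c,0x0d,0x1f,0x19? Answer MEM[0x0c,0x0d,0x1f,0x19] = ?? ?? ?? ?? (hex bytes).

  after D0: wrote 5B at 0x0c = b42cda56a2
  after D1: wrote 3B at 0x0d = ed2779
  after D2: wrote 4B at 0x1f = cc321cdf
  after D3: wrote 4B at 0x18 = cc321cdf
query mem[0x0c]=0xb4, mem[0x0d]=0xed, mem[0x1f]=0xcc, mem[0x19]=0x32

MEM[0x0c,0x0d,0x1f,0x19] = b4 ed cc 32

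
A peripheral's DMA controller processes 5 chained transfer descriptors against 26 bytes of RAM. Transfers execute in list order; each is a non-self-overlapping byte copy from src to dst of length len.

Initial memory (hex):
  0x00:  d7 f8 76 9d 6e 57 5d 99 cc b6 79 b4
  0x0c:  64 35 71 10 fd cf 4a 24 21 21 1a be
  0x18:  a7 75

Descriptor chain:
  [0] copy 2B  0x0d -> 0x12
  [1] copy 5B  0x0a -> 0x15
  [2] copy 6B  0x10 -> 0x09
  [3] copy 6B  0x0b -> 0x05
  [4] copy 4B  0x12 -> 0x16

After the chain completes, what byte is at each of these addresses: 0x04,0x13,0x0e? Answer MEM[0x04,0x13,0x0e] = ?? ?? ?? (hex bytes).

MEM[0x04,0x13,0x0e] = 6e 71 79

#0 dst[0x12+2] := {0x35,0x71}
#1 dst[0x15+5] := {0x79,0xb4,0x64,0x35,0x71}
#2 dst[0x09+6] := {0xfd,0xcf,0x35,0x71,0x21,0x79}
#3 dst[0x05+6] := {0x35,0x71,0x21,0x79,0x10,0xfd}
#4 dst[0x16+4] := {0x35,0x71,0x21,0x79}
query mem[0x04]=0x6e, mem[0x13]=0x71, mem[0x0e]=0x79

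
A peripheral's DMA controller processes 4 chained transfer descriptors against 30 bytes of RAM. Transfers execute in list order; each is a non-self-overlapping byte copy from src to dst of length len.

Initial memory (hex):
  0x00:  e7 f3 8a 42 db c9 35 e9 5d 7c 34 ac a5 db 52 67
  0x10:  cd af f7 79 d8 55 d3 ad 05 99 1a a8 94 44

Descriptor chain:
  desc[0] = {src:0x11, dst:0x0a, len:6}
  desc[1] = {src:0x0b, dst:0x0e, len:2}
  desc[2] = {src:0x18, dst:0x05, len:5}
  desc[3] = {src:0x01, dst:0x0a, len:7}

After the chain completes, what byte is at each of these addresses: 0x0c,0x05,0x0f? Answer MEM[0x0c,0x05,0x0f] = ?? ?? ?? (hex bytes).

MEM[0x0c,0x05,0x0f] = 42 05 99

  after D0: wrote 6B at 0x0a = aff779d855d3
  after D1: wrote 2B at 0x0e = f779
  after D2: wrote 5B at 0x05 = 05991aa894
  after D3: wrote 7B at 0x0a = f38a42db05991a
query mem[0x0c]=0x42, mem[0x05]=0x05, mem[0x0f]=0x99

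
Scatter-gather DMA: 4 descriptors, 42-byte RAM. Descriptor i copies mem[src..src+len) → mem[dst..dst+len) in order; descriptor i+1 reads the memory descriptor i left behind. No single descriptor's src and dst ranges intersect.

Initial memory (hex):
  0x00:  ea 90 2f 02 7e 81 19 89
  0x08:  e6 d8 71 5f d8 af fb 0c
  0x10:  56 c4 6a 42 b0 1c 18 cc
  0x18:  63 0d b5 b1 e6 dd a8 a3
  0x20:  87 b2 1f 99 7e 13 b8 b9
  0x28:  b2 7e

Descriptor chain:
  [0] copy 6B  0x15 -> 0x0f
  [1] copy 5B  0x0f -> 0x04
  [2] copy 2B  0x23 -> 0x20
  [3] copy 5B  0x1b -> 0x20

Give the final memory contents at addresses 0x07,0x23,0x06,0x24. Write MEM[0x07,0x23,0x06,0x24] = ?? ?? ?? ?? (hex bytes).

D0: mem[0x0f..0x14] <- [1c 18 cc 63 0d b5]
D1: mem[0x04..0x08] <- [1c 18 cc 63 0d]
D2: mem[0x20..0x21] <- [99 7e]
D3: mem[0x20..0x24] <- [b1 e6 dd a8 a3]
query mem[0x07]=0x63, mem[0x23]=0xa8, mem[0x06]=0xcc, mem[0x24]=0xa3

MEM[0x07,0x23,0x06,0x24] = 63 a8 cc a3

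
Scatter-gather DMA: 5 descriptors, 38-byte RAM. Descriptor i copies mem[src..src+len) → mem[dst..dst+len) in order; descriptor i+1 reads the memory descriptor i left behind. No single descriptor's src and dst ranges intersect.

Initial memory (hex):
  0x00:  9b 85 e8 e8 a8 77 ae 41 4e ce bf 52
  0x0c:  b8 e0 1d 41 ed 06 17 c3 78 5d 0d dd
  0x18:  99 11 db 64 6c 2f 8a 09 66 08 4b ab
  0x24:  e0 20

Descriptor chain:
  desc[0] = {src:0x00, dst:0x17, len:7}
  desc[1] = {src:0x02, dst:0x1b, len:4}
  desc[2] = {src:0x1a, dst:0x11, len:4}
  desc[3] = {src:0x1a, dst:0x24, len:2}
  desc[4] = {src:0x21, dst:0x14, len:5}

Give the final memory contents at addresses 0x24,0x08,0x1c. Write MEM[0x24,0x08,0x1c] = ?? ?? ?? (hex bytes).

MEM[0x24,0x08,0x1c] = e8 4e e8

  after D0: wrote 7B at 0x17 = 9b85e8e8a877ae
  after D1: wrote 4B at 0x1b = e8e8a877
  after D2: wrote 4B at 0x11 = e8e8e8a8
  after D3: wrote 2B at 0x24 = e8e8
  after D4: wrote 5B at 0x14 = 084babe8e8
query mem[0x24]=0xe8, mem[0x08]=0x4e, mem[0x1c]=0xe8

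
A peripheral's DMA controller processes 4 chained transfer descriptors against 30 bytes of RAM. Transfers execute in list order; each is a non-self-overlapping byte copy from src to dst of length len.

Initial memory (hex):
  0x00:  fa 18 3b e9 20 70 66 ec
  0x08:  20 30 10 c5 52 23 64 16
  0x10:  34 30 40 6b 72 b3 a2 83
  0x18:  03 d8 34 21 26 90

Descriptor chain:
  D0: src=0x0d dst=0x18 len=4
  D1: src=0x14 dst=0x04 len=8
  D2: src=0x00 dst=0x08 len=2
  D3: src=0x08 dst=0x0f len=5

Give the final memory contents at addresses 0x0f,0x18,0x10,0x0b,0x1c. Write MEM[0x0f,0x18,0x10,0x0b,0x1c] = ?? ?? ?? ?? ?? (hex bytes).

#0 dst[0x18+4] := {0x23,0x64,0x16,0x34}
#1 dst[0x04+8] := {0x72,0xb3,0xa2,0x83,0x23,0x64,0x16,0x34}
#2 dst[0x08+2] := {0xfa,0x18}
#3 dst[0x0f+5] := {0xfa,0x18,0x16,0x34,0x52}
query mem[0x0f]=0xfa, mem[0x18]=0x23, mem[0x10]=0x18, mem[0x0b]=0x34, mem[0x1c]=0x26

MEM[0x0f,0x18,0x10,0x0b,0x1c] = fa 23 18 34 26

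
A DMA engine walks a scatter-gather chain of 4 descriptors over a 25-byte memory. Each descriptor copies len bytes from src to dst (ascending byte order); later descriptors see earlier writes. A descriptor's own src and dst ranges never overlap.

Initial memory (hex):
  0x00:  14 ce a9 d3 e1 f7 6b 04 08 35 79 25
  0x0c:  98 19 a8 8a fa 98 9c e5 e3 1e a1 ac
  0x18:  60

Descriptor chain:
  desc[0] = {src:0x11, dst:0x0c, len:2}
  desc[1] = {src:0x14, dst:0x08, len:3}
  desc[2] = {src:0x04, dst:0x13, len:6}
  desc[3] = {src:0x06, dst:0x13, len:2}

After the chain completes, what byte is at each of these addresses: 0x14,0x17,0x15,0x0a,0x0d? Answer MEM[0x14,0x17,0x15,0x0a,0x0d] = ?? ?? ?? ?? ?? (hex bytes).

D0: mem[0x0c..0x0d] <- [98 9c]
D1: mem[0x08..0x0a] <- [e3 1e a1]
D2: mem[0x13..0x18] <- [e1 f7 6b 04 e3 1e]
D3: mem[0x13..0x14] <- [6b 04]
query mem[0x14]=0x04, mem[0x17]=0xe3, mem[0x15]=0x6b, mem[0x0a]=0xa1, mem[0x0d]=0x9c

MEM[0x14,0x17,0x15,0x0a,0x0d] = 04 e3 6b a1 9c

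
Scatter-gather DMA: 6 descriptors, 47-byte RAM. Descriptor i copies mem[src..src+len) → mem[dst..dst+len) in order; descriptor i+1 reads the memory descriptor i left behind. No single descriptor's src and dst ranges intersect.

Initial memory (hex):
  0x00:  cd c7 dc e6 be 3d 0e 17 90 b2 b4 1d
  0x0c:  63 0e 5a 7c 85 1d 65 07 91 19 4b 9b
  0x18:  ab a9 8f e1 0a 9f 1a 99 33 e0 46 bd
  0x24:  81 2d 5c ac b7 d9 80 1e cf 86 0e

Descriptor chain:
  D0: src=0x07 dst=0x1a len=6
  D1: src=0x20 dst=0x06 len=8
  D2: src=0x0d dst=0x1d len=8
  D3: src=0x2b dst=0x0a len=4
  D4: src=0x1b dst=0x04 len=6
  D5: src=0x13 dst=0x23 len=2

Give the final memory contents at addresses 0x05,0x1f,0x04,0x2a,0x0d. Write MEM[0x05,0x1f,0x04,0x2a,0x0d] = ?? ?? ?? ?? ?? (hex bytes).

#0 dst[0x1a+6] := {0x17,0x90,0xb2,0xb4,0x1d,0x63}
#1 dst[0x06+8] := {0x33,0xe0,0x46,0xbd,0x81,0x2d,0x5c,0xac}
#2 dst[0x1d+8] := {0xac,0x5a,0x7c,0x85,0x1d,0x65,0x07,0x91}
#3 dst[0x0a+4] := {0x1e,0xcf,0x86,0x0e}
#4 dst[0x04+6] := {0x90,0xb2,0xac,0x5a,0x7c,0x85}
#5 dst[0x23+2] := {0x07,0x91}
query mem[0x05]=0xb2, mem[0x1f]=0x7c, mem[0x04]=0x90, mem[0x2a]=0x80, mem[0x0d]=0x0e

MEM[0x05,0x1f,0x04,0x2a,0x0d] = b2 7c 90 80 0e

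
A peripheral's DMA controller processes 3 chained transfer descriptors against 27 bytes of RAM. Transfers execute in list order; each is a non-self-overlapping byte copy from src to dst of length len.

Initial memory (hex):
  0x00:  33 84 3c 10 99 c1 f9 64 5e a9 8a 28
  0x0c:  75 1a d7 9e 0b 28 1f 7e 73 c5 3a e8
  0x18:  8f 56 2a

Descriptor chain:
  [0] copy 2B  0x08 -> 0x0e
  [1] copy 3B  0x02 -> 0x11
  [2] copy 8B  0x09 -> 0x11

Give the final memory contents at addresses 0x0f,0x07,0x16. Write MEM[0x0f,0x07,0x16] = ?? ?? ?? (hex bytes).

MEM[0x0f,0x07,0x16] = a9 64 5e

  after D0: wrote 2B at 0x0e = 5ea9
  after D1: wrote 3B at 0x11 = 3c1099
  after D2: wrote 8B at 0x11 = a98a28751a5ea90b
query mem[0x0f]=0xa9, mem[0x07]=0x64, mem[0x16]=0x5e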